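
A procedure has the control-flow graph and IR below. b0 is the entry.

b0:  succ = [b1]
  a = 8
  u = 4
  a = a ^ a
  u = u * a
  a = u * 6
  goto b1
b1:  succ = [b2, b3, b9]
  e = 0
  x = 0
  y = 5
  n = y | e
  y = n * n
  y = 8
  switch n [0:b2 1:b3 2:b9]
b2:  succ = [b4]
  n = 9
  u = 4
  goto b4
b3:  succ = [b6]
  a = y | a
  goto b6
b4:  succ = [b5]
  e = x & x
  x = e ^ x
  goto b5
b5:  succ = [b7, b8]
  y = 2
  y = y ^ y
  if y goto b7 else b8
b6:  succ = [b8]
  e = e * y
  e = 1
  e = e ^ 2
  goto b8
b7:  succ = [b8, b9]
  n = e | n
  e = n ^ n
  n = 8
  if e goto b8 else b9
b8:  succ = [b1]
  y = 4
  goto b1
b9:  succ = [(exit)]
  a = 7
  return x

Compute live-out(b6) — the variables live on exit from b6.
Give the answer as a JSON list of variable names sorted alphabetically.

Per-block:
  b0 def {a,u} use ∅
  b1 def {e,n,x,y} use ∅
  b2 def {n,u} use ∅
  b3 def {a} use {a,y}
  b4 def {e,x} use {x}
  b5 def {y} use ∅
  b6 def {e} use {e,y}
  b7 def {e,n} use {e,n}
  b8 def {y} use ∅
  b9 def {a} use {x}

Backward fixpoint:
  live b0: ∅→{a}
  live b1: {a}→{a,e,x,y}
  live b2: {a,x}→{a,n,x}
  live b3: {a,e,y}→{a,e,y}
  live b4: {a,n,x}→{a,e,n,x}
  live b5: {a,e,n,x}→{a,e,n,x}
  live b6: {a,e,y}→{a}
  live b7: {a,e,n,x}→{a,x}
  live b8: {a}→{a}
  live b9: {x}→∅

live-out(b6) = ["a"]

Answer: ["a"]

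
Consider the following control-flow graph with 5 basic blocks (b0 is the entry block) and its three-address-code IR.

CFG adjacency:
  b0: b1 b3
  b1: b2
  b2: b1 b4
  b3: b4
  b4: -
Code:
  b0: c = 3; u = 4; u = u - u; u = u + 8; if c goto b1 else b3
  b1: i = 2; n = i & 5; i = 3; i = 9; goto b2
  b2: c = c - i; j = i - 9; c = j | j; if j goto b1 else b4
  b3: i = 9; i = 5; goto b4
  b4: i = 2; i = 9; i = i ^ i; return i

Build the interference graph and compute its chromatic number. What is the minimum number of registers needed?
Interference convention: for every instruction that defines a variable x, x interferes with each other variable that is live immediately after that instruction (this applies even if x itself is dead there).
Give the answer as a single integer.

Answer: 2

Analysis:
def/use:
  b0 def {c,u} use ∅
  b1 def {i,n} use ∅
  b2 def {c,j} use {c,i}
  b3 def {i} use ∅
  b4 def {i} use ∅

Live sets:
  b0 li=∅ lo={c}
  b1 li={c} lo={c,i}
  b2 li={c,i} lo={c}
  b3 li=∅ lo=∅
  b4 li=∅ lo=∅

Interfere edges:
  c: {i,j,n,u}
  i: {c}
  j: {c}
  n: {c}
  u: {c}

Chromatic number:
  {c,i} pairwise interfere (2-clique) ⇒ χ ≥ 2
  assign c→R0 i→R1 j→R1 n→R1 u→R1 — no edge inside a register ⇒ χ ≤ 2
  χ = 2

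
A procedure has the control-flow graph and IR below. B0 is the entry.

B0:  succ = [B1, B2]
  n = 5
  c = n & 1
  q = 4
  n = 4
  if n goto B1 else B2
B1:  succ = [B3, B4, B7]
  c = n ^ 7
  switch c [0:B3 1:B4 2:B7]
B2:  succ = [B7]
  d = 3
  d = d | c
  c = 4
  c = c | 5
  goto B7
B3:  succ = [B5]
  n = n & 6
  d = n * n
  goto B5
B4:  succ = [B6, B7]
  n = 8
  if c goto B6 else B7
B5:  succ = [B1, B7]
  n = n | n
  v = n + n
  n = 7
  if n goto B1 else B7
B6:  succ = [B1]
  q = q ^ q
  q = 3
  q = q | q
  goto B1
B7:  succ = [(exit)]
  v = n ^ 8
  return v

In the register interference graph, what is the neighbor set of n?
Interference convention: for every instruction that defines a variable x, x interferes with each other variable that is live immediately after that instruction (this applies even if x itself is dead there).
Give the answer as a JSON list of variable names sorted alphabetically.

def/use:
  B0 def {c,n,q} use ∅
  B1 def {c} use {n}
  B2 def {c,d} use {c}
  B3 def {d,n} use {n}
  B4 def {n} use {c}
  B5 def {n,v} use {n}
  B6 def {q} use {q}
  B7 def {v} use {n}

Backward fixpoint:
  B0: in=∅ out={c,n,q}
  B1: in={n,q} out={c,n,q}
  B2: in={c,n} out={n}
  B3: in={n,q} out={n,q}
  B4: in={c,q} out={n,q}
  B5: in={n,q} out={n,q}
  B6: in={n,q} out={n,q}
  B7: in={n} out=∅

Interference:
  c — {d,n,q}
  d — {c,n,q}
  n — {c,d,q}
  q — {c,d,n,v}
  v — {q}

N(n) = ["c", "d", "q"]

Answer: ["c", "d", "q"]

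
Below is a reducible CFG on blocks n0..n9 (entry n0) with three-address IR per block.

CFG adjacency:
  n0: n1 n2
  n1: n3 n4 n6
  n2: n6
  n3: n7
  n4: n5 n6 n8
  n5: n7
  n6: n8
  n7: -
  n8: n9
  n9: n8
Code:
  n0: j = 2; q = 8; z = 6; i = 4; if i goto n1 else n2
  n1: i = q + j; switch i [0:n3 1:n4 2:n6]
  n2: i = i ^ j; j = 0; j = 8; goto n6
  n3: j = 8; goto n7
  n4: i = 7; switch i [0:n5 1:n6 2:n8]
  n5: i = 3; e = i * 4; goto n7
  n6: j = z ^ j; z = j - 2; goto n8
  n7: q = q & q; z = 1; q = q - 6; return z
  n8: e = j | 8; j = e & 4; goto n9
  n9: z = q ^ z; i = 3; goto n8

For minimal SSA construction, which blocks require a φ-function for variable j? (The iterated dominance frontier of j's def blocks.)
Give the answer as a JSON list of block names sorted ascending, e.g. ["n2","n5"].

Answer: ["n6", "n7", "n8"]

Derivation:
idom tree: n1←n0 n2←n0 n3←n1 n4←n1 n5←n4 n6←n0 n7←n1 n8←n0 n9←n8
Join-block Dom:
  n6: preds {n1,n2,n4}: {n0,n1} ∩ {n0,n2} ∩ {n0,n1,n4} = {n0}; idom=n0
  n7: preds {n3,n5}: {n0,n1,n3} ∩ {n0,n1,n4,n5} = {n0,n1}; idom=n1
  n8: preds {n4,n6,n9}: {n0,n1,n4} ∩ {n0,n6} ∩ {n0,n8,n9} = {n0}; idom=n0

DF walk-up:
  n6←n1: walk n1 to n0
  n6←n2: walk n2 to n0
  n6←n4: walk n4→n1 to n0
  n7←n3: walk n3 to n1
  n7←n5: walk n5→n4 to n1
  n8←n4: walk n4→n1 to n0
  n8←n6: walk n6 to n0
  n8←n9: walk n9→n8 to n0
  n0 → ∅
  n1 → {n6,n8}
  n2 → {n6}
  n3 → {n7}
  n4 → {n6,n7,n8}
  n5 → {n7}
  n6 → {n8}
  n7 → ∅
  n8 → {n8}
  n9 → {n8}

φ for j: defs {n0,n2,n3,n6,n8}
  DF⁺ = {n6,n7,n8}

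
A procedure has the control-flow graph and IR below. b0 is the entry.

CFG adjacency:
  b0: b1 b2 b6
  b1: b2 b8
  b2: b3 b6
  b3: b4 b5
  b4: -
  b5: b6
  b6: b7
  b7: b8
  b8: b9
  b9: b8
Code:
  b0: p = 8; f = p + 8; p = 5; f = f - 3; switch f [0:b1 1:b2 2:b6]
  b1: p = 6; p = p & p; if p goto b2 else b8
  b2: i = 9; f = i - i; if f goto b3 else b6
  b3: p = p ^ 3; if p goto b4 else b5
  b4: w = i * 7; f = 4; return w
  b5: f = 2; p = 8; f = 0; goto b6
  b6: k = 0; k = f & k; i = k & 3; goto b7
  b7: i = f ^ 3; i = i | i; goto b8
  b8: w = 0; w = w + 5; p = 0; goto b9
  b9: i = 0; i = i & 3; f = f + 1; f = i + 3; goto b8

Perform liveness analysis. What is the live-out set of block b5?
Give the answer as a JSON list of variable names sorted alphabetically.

Answer: ["f"]

Analysis:
Block summaries:
  b0: {f,p} / ∅
  b1: {p} / ∅
  b2: {f,i} / ∅
  b3: {p} / {p}
  b4: {f,w} / {i}
  b5: {f,p} / ∅
  b6: {i,k} / {f}
  b7: {i} / {f}
  b8: {p,w} / ∅
  b9: {f,i} / {f}

Live sets:
  b0: in=∅ out={f,p}
  b1: in={f} out={f,p}
  b2: in={p} out={f,i,p}
  b3: in={i,p} out={i}
  b4: in={i} out=∅
  b5: in=∅ out={f}
  b6: in={f} out={f}
  b7: in={f} out={f}
  b8: in={f} out={f}
  b9: in={f} out={f}

live-out(b5) = ["f"]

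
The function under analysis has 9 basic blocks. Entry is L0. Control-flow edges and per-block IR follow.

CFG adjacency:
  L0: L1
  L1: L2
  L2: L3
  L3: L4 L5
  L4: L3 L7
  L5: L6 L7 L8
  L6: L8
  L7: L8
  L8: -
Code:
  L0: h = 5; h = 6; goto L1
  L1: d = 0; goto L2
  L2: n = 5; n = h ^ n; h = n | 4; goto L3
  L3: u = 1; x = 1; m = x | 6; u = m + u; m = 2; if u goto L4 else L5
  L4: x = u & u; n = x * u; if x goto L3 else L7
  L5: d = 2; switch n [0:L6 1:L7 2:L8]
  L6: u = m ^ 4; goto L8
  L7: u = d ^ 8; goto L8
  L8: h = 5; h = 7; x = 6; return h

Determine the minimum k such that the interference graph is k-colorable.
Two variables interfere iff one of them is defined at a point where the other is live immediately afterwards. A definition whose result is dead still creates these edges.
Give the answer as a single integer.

Per-block:
  L0 def {h} use ∅
  L1 def {d} use ∅
  L2 def {h,n} use {h}
  L3 def {m,u,x} use ∅
  L4 def {n,x} use {u}
  L5 def {d} use {n}
  L6 def {u} use {m}
  L7 def {u} use {d}
  L8 def {h,x} use ∅

Liveness:
  L0 li=∅ lo={h}
  L1 li={h} lo={d,h}
  L2 li={d,h} lo={d,n}
  L3 li={d,n} lo={d,m,n,u}
  L4 li={d,u} lo={d,n}
  L5 li={m,n} lo={d,m}
  L6 li={m} lo=∅
  L7 li={d} lo=∅
  L8 li=∅ lo=∅

Interfere edges:
  d↔{h,m,n,u,x}
  h↔{d,n,x}
  m↔{d,n,u}
  n↔{d,h,m,u,x}
  u↔{d,m,n,x}
  x↔{d,h,n,u}

Registers:
  {d,h,n,x} pairwise interfere (4-clique) ⇒ χ ≥ 4
  4-colouring: c0={d}  c1={n}  c2={h,u}  c3={m,x}
  χ = 4

Answer: 4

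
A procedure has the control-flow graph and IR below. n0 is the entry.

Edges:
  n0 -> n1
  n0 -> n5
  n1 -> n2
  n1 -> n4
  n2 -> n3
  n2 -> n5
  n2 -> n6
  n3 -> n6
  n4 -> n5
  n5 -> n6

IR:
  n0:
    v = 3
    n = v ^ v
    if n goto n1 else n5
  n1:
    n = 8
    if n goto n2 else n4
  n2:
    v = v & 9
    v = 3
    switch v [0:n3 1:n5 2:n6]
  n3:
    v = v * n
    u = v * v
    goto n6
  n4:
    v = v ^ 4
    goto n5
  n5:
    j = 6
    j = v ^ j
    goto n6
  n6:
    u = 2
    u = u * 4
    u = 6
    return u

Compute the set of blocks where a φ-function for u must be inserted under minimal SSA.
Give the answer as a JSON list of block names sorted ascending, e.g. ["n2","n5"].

Answer: ["n6"]

Analysis:
idom tree: n1←n0 n2←n1 n3←n2 n4←n1 n5←n0 n6←n0
Join-block Dom:
  n5: preds {n0,n2,n4}: {n0} ∩ {n0,n1,n2} ∩ {n0,n1,n4} = {n0}; idom=n0
  n6: preds {n2,n3,n5}: {n0,n1,n2} ∩ {n0,n1,n2,n3} ∩ {n0,n5} = {n0}; idom=n0

DF walk-up:
  n5←n0: walk · to n0
  n5←n2: walk n2→n1 to n0
  n5←n4: walk n4→n1 to n0
  n6←n2: walk n2→n1 to n0
  n6←n3: walk n3→n2→n1 to n0
  n6←n5: walk n5 to n0
  n0 → ∅
  n1 → {n5,n6}
  n2 → {n5,n6}
  n3 → {n6}
  n4 → {n5}
  n5 → {n6}
  n6 → ∅

φ for u: defs {n3,n6}
  DF⁺ = {n6}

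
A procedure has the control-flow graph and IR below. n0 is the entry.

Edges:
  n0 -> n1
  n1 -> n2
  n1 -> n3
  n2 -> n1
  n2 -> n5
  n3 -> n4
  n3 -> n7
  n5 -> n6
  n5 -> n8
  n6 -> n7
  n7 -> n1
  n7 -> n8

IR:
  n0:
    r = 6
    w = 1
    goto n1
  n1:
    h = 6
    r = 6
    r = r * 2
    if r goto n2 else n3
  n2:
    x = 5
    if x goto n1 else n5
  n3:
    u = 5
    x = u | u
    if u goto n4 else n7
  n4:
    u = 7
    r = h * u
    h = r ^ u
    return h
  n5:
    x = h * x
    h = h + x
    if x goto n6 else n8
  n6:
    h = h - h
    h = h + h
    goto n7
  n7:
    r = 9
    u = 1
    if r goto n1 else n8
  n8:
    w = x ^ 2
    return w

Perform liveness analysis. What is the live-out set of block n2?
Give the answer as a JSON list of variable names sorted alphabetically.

Answer: ["h", "x"]

Analysis:
Per-block:
  n0 def {r,w} use ∅
  n1 def {h,r} use ∅
  n2 def {x} use ∅
  n3 def {u,x} use ∅
  n4 def {h,r,u} use {h}
  n5 def {h,x} use {h,x}
  n6 def {h} use {h}
  n7 def {r,u} use ∅
  n8 def {w} use {x}

Live sets:
  live n0: ∅→∅
  live n1: ∅→{h}
  live n2: {h}→{h,x}
  live n3: {h}→{h,x}
  live n4: {h}→∅
  live n5: {h,x}→{h,x}
  live n6: {h,x}→{x}
  live n7: {x}→{x}
  live n8: {x}→∅

live-out(n2) = ["h", "x"]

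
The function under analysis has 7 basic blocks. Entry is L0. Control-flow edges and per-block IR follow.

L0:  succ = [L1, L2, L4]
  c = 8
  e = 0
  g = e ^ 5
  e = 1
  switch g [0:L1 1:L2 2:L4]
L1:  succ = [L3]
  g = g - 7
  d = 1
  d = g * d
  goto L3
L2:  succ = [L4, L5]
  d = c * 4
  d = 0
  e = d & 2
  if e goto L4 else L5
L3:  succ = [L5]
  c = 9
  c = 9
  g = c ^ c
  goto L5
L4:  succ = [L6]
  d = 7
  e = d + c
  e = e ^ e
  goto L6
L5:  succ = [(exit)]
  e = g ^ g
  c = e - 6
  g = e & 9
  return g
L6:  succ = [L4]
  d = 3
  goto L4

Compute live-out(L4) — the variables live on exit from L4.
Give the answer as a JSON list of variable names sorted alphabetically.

Answer: ["c"]

Working:
def/use:
  L0: def={c,e,g} ue=∅
  L1: def={d,g} ue={g}
  L2: def={d,e} ue={c}
  L3: def={c,g} ue=∅
  L4: def={d,e} ue={c}
  L5: def={c,e,g} ue={g}
  L6: def={d} ue=∅

Live sets:
  L0 li=∅ lo={c,g}
  L1 li={g} lo=∅
  L2 li={c,g} lo={c,g}
  L3 li=∅ lo={g}
  L4 li={c} lo={c}
  L5 li={g} lo=∅
  L6 li={c} lo={c}

live-out(L4) = ["c"]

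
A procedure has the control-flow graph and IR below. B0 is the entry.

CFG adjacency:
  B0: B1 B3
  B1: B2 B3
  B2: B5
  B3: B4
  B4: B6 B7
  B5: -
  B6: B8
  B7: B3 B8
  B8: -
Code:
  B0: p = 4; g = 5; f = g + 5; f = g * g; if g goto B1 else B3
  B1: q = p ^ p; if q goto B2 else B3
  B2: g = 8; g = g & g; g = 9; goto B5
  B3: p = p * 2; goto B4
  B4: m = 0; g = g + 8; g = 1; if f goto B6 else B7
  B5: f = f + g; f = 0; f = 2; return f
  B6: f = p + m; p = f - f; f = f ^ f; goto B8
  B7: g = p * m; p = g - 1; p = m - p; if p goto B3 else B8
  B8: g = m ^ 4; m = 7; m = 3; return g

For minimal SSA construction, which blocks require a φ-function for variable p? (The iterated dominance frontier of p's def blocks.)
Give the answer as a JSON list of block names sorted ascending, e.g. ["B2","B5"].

idom tree: B1←B0 B2←B1 B3←B0 B4←B3 B5←B2 B6←B4 B7←B4 B8←B4
Dom at joins:
  B3: preds {B0,B1,B7}: {B0} ∩ {B0,B1} ∩ {B0,B3,B4,B7} = {B0}; idom=B0
  B8: preds {B6,B7}: {B0,B3,B4,B6} ∩ {B0,B3,B4,B7} = {B0,B3,B4}; idom=B4

Frontier:
  B3←B0: walk · to B0
  B3←B1: walk B1 to B0
  B3←B7: walk B7→B4→B3 to B0
  B8←B6: walk B6 to B4
  B8←B7: walk B7 to B4
  B0 → ∅
  B1 → {B3}
  B2 → ∅
  B3 → {B3}
  B4 → {B3}
  B5 → ∅
  B6 → {B8}
  B7 → {B3,B8}
  B8 → ∅

φ for p: defs {B0,B3,B6,B7}
  DF⁺ = {B3,B8}

Answer: ["B3", "B8"]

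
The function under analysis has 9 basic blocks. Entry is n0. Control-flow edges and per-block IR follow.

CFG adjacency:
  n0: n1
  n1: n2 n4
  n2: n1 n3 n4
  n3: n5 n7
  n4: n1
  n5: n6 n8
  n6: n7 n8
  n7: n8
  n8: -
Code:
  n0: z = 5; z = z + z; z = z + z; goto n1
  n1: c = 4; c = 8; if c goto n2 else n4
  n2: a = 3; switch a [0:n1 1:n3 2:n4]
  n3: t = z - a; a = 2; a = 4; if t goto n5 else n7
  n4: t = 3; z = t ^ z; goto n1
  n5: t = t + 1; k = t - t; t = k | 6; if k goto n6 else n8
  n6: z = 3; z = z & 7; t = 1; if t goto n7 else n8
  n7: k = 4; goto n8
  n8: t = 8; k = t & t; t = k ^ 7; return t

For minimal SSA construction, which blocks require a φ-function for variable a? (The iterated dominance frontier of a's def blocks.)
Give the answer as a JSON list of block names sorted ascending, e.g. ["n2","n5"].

idom tree: n1←n0 n2←n1 n3←n2 n4←n1 n5←n3 n6←n5 n7←n3 n8←n3
Dom at joins:
  n1: preds {n0,n2,n4}: {n0} ∩ {n0,n1,n2} ∩ {n0,n1,n4} = {n0}; idom=n0
  n4: preds {n1,n2}: {n0,n1} ∩ {n0,n1,n2} = {n0,n1}; idom=n1
  n7: preds {n3,n6}: {n0,n1,n2,n3} ∩ {n0,n1,n2,n3,n5,n6} = {n0,n1,n2,n3}; idom=n3
  n8: preds {n5,n6,n7}: {n0,n1,n2,n3,n5} ∩ {n0,n1,n2,n3,n5,n6} ∩ {n0,n1,n2,n3,n7} = {n0,n1,n2,n3}; idom=n3

Frontier:
  n1←n0: walk · to n0
  n1←n2: walk n2→n1 to n0
  n1←n4: walk n4→n1 to n0
  n4←n1: walk · to n1
  n4←n2: walk n2 to n1
  n7←n3: walk · to n3
  n7←n6: walk n6→n5 to n3
  n8←n5: walk n5 to n3
  n8←n6: walk n6→n5 to n3
  n8←n7: walk n7 to n3
  n0 → ∅
  n1 → {n1}
  n2 → {n1,n4}
  n3 → ∅
  n4 → {n1}
  n5 → {n7,n8}
  n6 → {n7,n8}
  n7 → {n8}
  n8 → ∅

φ for a: defs {n2,n3}
  DF⁺ = {n1,n4}

Answer: ["n1", "n4"]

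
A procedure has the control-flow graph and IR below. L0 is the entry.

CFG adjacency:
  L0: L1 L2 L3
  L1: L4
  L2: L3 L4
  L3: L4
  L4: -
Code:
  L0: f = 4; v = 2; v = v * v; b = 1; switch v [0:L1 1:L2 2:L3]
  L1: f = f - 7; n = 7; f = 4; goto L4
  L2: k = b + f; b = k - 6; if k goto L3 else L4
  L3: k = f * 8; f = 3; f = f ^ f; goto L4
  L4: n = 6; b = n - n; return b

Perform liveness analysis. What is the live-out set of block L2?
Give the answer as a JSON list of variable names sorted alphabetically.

Answer: ["f"]

Derivation:
Per-block:
  L0 def {b,f,v} use ∅
  L1 def {f,n} use {f}
  L2 def {b,k} use {b,f}
  L3 def {f,k} use {f}
  L4 def {b,n} use ∅

Live sets:
  L0: in=∅ out={b,f}
  L1: in={f} out=∅
  L2: in={b,f} out={f}
  L3: in={f} out=∅
  L4: in=∅ out=∅

live-out(L2) = ["f"]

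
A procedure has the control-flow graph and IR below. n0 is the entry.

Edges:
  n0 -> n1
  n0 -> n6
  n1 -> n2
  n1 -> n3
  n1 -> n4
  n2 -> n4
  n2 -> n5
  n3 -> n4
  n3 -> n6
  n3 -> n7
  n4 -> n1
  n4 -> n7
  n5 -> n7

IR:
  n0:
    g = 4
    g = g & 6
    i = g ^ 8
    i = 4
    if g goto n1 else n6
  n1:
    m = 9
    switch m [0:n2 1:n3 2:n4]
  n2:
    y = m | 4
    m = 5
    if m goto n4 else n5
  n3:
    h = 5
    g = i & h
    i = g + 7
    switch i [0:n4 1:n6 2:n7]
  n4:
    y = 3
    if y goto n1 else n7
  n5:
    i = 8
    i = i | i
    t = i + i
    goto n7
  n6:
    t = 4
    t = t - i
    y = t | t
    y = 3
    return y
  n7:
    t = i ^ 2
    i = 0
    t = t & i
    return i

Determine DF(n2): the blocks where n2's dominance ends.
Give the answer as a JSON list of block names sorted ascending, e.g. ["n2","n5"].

idom tree: n1←n0 n2←n1 n3←n1 n4←n1 n5←n2 n6←n0 n7←n1
Dom∩ at merges:
  n1: preds {n0,n4}: {n0} ∩ {n0,n1,n4} = {n0}; idom=n0
  n4: preds {n1,n2,n3}: {n0,n1} ∩ {n0,n1,n2} ∩ {n0,n1,n3} = {n0,n1}; idom=n1
  n6: preds {n0,n3}: {n0} ∩ {n0,n1,n3} = {n0}; idom=n0
  n7: preds {n3,n4,n5}: {n0,n1,n3} ∩ {n0,n1,n4} ∩ {n0,n1,n2,n5} = {n0,n1}; idom=n1

Frontier:
  n1←n0: walk · to n0
  n1←n4: walk n4→n1 to n0
  n4←n1: walk · to n1
  n4←n2: walk n2 to n1
  n4←n3: walk n3 to n1
  n6←n0: walk · to n0
  n6←n3: walk n3→n1 to n0
  n7←n3: walk n3 to n1
  n7←n4: walk n4 to n1
  n7←n5: walk n5→n2 to n1
  n0: DF=∅
  n1: DF={n1,n6}
  n2: DF={n4,n7}
  n3: DF={n4,n6,n7}
  n4: DF={n1,n7}
  n5: DF={n7}
  n6: DF=∅
  n7: DF=∅

DF(n2) = ["n4", "n7"]

Answer: ["n4", "n7"]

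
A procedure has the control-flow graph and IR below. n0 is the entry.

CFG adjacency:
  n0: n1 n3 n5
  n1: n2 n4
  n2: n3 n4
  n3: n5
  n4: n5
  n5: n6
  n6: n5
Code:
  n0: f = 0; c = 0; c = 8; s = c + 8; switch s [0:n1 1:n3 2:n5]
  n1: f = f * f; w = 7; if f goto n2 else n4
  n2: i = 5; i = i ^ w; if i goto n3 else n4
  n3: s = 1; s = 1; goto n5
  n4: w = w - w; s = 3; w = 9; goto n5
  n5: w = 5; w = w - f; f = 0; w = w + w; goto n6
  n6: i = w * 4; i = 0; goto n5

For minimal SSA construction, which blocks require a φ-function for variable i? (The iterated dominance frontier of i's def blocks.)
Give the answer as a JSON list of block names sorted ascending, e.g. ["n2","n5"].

Answer: ["n3", "n4", "n5"]

Analysis:
idom tree: n1←n0 n2←n1 n3←n0 n4←n1 n5←n0 n6←n5
Dom at joins:
  n3: preds {n0,n2}: {n0} ∩ {n0,n1,n2} = {n0}; idom=n0
  n4: preds {n1,n2}: {n0,n1} ∩ {n0,n1,n2} = {n0,n1}; idom=n1
  n5: preds {n0,n3,n4,n6}: {n0} ∩ {n0,n3} ∩ {n0,n1,n4} ∩ {n0,n5,n6} = {n0}; idom=n0

DF derivation:
  n3←n0: walk · to n0
  n3←n2: walk n2→n1 to n0
  n4←n1: walk · to n1
  n4←n2: walk n2 to n1
  n5←n0: walk · to n0
  n5←n3: walk n3 to n0
  n5←n4: walk n4→n1 to n0
  n5←n6: walk n6→n5 to n0
  DF(n0)=∅
  DF(n1)={n3,n5}
  DF(n2)={n3,n4}
  DF(n3)={n5}
  DF(n4)={n5}
  DF(n5)={n5}
  DF(n6)={n5}

φ for i: defs {n2,n6}
  DF⁺ = {n3,n4,n5}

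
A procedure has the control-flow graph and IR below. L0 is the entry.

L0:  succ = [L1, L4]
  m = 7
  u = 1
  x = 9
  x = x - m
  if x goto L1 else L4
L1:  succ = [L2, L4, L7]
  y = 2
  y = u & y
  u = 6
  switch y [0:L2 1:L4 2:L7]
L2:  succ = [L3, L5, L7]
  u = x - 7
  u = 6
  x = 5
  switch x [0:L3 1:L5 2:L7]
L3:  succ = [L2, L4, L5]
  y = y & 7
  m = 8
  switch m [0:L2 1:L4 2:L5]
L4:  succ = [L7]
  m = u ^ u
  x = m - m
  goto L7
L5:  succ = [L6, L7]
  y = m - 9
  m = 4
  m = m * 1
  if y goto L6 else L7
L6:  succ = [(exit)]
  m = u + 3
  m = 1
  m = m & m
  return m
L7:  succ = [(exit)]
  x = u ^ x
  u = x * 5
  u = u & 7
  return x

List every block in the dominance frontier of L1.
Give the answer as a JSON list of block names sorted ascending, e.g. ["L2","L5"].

Answer: ["L4", "L7"]

Derivation:
idom tree: L1←L0 L2←L1 L3←L2 L4←L0 L5←L2 L6←L5 L7←L0
Dom at joins:
  L2: preds {L1,L3}: {L0,L1} ∩ {L0,L1,L2,L3} = {L0,L1}; idom=L1
  L4: preds {L0,L1,L3}: {L0} ∩ {L0,L1} ∩ {L0,L1,L2,L3} = {L0}; idom=L0
  L5: preds {L2,L3}: {L0,L1,L2} ∩ {L0,L1,L2,L3} = {L0,L1,L2}; idom=L2
  L7: preds {L1,L2,L4,L5}: {L0,L1} ∩ {L0,L1,L2} ∩ {L0,L4} ∩ {L0,L1,L2,L5} = {L0}; idom=L0

DF derivation:
  L2←L1: walk · to L1
  L2←L3: walk L3→L2 to L1
  L4←L0: walk · to L0
  L4←L1: walk L1 to L0
  L4←L3: walk L3→L2→L1 to L0
  L5←L2: walk · to L2
  L5←L3: walk L3 to L2
  L7←L1: walk L1 to L0
  L7←L2: walk L2→L1 to L0
  L7←L4: walk L4 to L0
  L7←L5: walk L5→L2→L1 to L0
  L0: DF=∅
  L1: DF={L4,L7}
  L2: DF={L2,L4,L7}
  L3: DF={L2,L4,L5}
  L4: DF={L7}
  L5: DF={L7}
  L6: DF=∅
  L7: DF=∅

DF(L1) = ["L4", "L7"]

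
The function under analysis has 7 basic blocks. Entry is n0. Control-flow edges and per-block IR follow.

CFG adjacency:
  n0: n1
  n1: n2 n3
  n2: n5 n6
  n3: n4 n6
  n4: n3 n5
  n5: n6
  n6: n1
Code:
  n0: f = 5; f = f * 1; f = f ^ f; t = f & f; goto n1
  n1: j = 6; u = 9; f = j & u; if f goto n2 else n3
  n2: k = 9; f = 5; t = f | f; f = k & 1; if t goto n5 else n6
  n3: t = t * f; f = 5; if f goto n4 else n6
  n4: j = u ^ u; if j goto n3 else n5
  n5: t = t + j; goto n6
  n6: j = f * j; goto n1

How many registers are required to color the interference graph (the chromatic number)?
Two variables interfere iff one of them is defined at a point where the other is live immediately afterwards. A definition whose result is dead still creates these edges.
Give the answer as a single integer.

Answer: 4

Analysis:
def/use:
  n0: {f,t} / ∅
  n1: {f,j,u} / ∅
  n2: {f,k,t} / ∅
  n3: {f,t} / {f,t}
  n4: {j} / {u}
  n5: {t} / {j,t}
  n6: {j} / {f,j}

Liveness:
  n0 li=∅ lo={t}
  n1 li={t} lo={f,j,t,u}
  n2 li={j} lo={f,j,t}
  n3 li={f,j,t,u} lo={f,j,t,u}
  n4 li={f,t,u} lo={f,j,t,u}
  n5 li={f,j,t} lo={f,j,t}
  n6 li={f,j,t} lo={t}

Interference:
  f: {j,k,t,u}
  j: {f,k,t,u}
  k: {f,j,t}
  t: {f,j,k,u}
  u: {f,j,t}

Colouring:
  clique {f,j,k,t} ⇒ need ≥ 4
  4-colouring: r0={f}  r1={j}  r2={t}  r3={k,u}
  χ = 4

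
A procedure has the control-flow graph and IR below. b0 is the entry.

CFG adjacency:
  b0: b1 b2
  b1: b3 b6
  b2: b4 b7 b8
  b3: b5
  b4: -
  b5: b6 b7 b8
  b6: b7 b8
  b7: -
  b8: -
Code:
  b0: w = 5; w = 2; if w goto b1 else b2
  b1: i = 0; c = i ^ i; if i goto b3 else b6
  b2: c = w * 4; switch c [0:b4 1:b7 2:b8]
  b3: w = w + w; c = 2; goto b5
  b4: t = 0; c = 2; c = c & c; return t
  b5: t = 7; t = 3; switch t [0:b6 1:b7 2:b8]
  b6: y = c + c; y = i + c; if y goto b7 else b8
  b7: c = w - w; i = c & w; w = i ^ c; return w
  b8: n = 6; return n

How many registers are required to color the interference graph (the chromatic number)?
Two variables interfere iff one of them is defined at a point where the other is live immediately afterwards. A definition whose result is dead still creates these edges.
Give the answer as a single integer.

Block summaries:
  b0: def={w} ue=∅
  b1: def={c,i} ue=∅
  b2: def={c} ue={w}
  b3: def={c,w} ue={w}
  b4: def={c,t} ue=∅
  b5: def={t} ue=∅
  b6: def={y} ue={c,i}
  b7: def={c,i,w} ue={w}
  b8: def={n} ue=∅

Live sets:
  b0: in=∅ out={w}
  b1: in={w} out={c,i,w}
  b2: in={w} out={w}
  b3: in={i,w} out={c,i,w}
  b4: in=∅ out=∅
  b5: in={c,i,w} out={c,i,w}
  b6: in={c,i,w} out={w}
  b7: in={w} out=∅
  b8: in=∅ out=∅

Interfere edges:
  c: {i,t,w,y}
  i: {c,t,w,y}
  n: ∅
  t: {c,i,w}
  w: {c,i,t,y}
  y: {c,i,w}

Registers:
  {c,i,t,w} pairwise interfere (4-clique) ⇒ χ ≥ 4
  4-colouring: r0={c,n}  r1={i}  r2={w}  r3={t,y}
  χ = 4

Answer: 4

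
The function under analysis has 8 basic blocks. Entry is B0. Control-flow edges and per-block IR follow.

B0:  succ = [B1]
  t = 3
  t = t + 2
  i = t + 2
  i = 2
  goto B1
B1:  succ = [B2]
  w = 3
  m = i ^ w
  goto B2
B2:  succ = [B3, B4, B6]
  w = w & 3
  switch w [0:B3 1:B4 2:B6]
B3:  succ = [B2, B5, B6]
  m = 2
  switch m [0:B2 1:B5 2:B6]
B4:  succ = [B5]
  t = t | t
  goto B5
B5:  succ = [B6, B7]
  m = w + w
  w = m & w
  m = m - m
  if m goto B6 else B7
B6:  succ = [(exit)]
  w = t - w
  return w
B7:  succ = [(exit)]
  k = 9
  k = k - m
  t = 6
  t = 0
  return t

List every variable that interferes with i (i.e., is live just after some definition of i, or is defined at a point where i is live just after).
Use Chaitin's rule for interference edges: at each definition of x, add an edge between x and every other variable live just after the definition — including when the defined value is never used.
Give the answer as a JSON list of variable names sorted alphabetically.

def/use:
  B0: {i,t} / ∅
  B1: {m,w} / {i}
  B2: {w} / {w}
  B3: {m} / ∅
  B4: {t} / {t}
  B5: {m,w} / {w}
  B6: {w} / {t,w}
  B7: {k,t} / {m}

Live sets:
  B0 li=∅ lo={i,t}
  B1 li={i,t} lo={t,w}
  B2 li={t,w} lo={t,w}
  B3 li={t,w} lo={t,w}
  B4 li={t,w} lo={t,w}
  B5 li={t,w} lo={m,t,w}
  B6 li={t,w} lo=∅
  B7 li={m} lo=∅

Interfere edges:
  i: {t,w}
  k: {m}
  m: {k,t,w}
  t: {i,m,w}
  w: {i,m,t}

N(i) = ["t", "w"]

Answer: ["t", "w"]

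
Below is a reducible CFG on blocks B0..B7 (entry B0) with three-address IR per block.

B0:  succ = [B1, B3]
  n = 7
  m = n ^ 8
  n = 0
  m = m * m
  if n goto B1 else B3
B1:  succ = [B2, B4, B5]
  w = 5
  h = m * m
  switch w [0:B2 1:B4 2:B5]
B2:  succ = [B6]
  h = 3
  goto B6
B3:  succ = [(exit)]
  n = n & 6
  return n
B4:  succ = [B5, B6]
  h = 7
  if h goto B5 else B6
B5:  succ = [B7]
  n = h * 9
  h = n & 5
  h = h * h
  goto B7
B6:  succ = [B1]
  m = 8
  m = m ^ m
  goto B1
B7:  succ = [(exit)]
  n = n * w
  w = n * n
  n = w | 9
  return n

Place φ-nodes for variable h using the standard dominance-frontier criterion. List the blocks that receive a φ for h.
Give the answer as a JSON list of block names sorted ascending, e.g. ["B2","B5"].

Answer: ["B1", "B5", "B6"]

Derivation:
idom tree: B1←B0 B2←B1 B3←B0 B4←B1 B5←B1 B6←B1 B7←B5
Dom∩ at merges:
  B1: preds {B0,B6}: {B0} ∩ {B0,B1,B6} = {B0}; idom=B0
  B5: preds {B1,B4}: {B0,B1} ∩ {B0,B1,B4} = {B0,B1}; idom=B1
  B6: preds {B2,B4}: {B0,B1,B2} ∩ {B0,B1,B4} = {B0,B1}; idom=B1

Frontier:
  B1←B0: walk · to B0
  B1←B6: walk B6→B1 to B0
  B5←B1: walk · to B1
  B5←B4: walk B4 to B1
  B6←B2: walk B2 to B1
  B6←B4: walk B4 to B1
  DF(B0)=∅
  DF(B1)={B1}
  DF(B2)={B6}
  DF(B3)=∅
  DF(B4)={B5,B6}
  DF(B5)=∅
  DF(B6)={B1}
  DF(B7)=∅

φ for h: defs {B1,B2,B4,B5}
  DF⁺ = {B1,B5,B6}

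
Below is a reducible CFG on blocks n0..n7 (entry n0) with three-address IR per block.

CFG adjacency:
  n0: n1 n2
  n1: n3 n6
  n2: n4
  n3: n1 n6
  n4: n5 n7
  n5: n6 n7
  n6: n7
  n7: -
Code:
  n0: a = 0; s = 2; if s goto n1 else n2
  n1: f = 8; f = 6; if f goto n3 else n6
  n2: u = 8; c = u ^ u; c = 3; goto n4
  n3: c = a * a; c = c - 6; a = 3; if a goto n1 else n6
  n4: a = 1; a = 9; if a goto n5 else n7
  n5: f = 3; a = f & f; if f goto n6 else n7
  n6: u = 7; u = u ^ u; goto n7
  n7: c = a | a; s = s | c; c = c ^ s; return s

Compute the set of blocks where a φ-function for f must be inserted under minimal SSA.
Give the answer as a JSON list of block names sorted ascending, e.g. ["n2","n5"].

Answer: ["n1", "n6", "n7"]

Analysis:
idom tree: n1←n0 n2←n0 n3←n1 n4←n2 n5←n4 n6←n0 n7←n0
Dom at joins:
  n1: preds {n0,n3}: {n0} ∩ {n0,n1,n3} = {n0}; idom=n0
  n6: preds {n1,n3,n5}: {n0,n1} ∩ {n0,n1,n3} ∩ {n0,n2,n4,n5} = {n0}; idom=n0
  n7: preds {n4,n5,n6}: {n0,n2,n4} ∩ {n0,n2,n4,n5} ∩ {n0,n6} = {n0}; idom=n0

DF derivation:
  n1←n0: walk · to n0
  n1←n3: walk n3→n1 to n0
  n6←n1: walk n1 to n0
  n6←n3: walk n3→n1 to n0
  n6←n5: walk n5→n4→n2 to n0
  n7←n4: walk n4→n2 to n0
  n7←n5: walk n5→n4→n2 to n0
  n7←n6: walk n6 to n0
  n0 → ∅
  n1 → {n1,n6}
  n2 → {n6,n7}
  n3 → {n1,n6}
  n4 → {n6,n7}
  n5 → {n6,n7}
  n6 → {n7}
  n7 → ∅

φ for f: defs {n1,n5}
  DF⁺ = {n1,n6,n7}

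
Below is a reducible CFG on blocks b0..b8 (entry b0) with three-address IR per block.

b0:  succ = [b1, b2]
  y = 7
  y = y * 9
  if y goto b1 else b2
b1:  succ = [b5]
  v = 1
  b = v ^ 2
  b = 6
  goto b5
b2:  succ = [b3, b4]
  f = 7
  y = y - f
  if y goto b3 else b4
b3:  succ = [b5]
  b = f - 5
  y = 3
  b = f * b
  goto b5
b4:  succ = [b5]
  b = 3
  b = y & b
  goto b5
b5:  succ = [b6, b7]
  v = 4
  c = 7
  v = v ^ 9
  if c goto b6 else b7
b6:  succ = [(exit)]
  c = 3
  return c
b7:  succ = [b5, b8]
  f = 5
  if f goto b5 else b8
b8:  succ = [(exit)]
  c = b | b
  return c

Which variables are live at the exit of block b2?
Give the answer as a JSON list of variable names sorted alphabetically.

def/use:
  b0: {y} / ∅
  b1: {b,v} / ∅
  b2: {f,y} / {y}
  b3: {b,y} / {f}
  b4: {b} / {y}
  b5: {c,v} / ∅
  b6: {c} / ∅
  b7: {f} / ∅
  b8: {c} / {b}

Live sets:
  b0 li=∅ lo={y}
  b1 li=∅ lo={b}
  b2 li={y} lo={f,y}
  b3 li={f} lo={b}
  b4 li={y} lo={b}
  b5 li={b} lo={b}
  b6 li=∅ lo=∅
  b7 li={b} lo={b}
  b8 li={b} lo=∅

live-out(b2) = ["f", "y"]

Answer: ["f", "y"]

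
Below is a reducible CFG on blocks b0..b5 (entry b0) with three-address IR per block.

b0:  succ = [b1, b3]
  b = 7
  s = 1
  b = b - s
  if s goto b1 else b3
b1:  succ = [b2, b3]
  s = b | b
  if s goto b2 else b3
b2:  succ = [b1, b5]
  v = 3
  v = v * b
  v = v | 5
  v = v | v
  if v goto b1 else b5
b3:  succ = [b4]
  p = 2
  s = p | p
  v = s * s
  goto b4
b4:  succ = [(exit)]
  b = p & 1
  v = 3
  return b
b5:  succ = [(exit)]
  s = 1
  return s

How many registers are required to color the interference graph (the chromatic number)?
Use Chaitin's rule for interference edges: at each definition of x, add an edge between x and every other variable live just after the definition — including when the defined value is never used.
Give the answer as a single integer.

Per-block:
  b0: {b,s} / ∅
  b1: {s} / {b}
  b2: {v} / {b}
  b3: {p,s,v} / ∅
  b4: {b,v} / {p}
  b5: {s} / ∅

Backward fixpoint:
  b0 li=∅ lo={b}
  b1 li={b} lo={b}
  b2 li={b} lo={b}
  b3 li=∅ lo={p}
  b4 li={p} lo=∅
  b5 li=∅ lo=∅

Interfere edges:
  b — {s,v}
  p — {s,v}
  s — {b,p}
  v — {b,p}

Colouring:
  clique {b,s} ⇒ need ≥ 2
  assign b→R0 p→R0 s→R1 v→R1 — no edge inside a register ⇒ χ ≤ 2
  χ = 2

Answer: 2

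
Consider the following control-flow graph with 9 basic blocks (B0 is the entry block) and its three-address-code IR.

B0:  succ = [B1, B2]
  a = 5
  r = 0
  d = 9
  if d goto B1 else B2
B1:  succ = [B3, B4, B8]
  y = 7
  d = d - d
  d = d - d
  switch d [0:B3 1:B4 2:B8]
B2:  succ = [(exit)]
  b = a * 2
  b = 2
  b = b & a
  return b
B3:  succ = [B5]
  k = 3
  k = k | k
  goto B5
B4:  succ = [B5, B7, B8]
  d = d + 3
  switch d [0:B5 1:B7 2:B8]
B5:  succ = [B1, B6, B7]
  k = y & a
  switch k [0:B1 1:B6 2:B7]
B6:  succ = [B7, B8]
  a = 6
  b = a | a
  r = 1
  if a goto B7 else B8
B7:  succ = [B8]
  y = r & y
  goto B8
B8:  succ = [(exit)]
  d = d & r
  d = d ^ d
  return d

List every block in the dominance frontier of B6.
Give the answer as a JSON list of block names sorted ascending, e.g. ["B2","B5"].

Answer: ["B7", "B8"]

Analysis:
idom tree: B1←B0 B2←B0 B3←B1 B4←B1 B5←B1 B6←B5 B7←B1 B8←B1
Join-block Dom:
  B1: preds {B0,B5}: {B0} ∩ {B0,B1,B5} = {B0}; idom=B0
  B5: preds {B3,B4}: {B0,B1,B3} ∩ {B0,B1,B4} = {B0,B1}; idom=B1
  B7: preds {B4,B5,B6}: {B0,B1,B4} ∩ {B0,B1,B5} ∩ {B0,B1,B5,B6} = {B0,B1}; idom=B1
  B8: preds {B1,B4,B6,B7}: {B0,B1} ∩ {B0,B1,B4} ∩ {B0,B1,B5,B6} ∩ {B0,B1,B7} = {B0,B1}; idom=B1

DF walk-up:
  join B1 pred B0: · stop@B0
  join B1 pred B5: B5→B1 stop@B0
  join B5 pred B3: B3 stop@B1
  join B5 pred B4: B4 stop@B1
  join B7 pred B4: B4 stop@B1
  join B7 pred B5: B5 stop@B1
  join B7 pred B6: B6→B5 stop@B1
  join B8 pred B1: · stop@B1
  join B8 pred B4: B4 stop@B1
  join B8 pred B6: B6→B5 stop@B1
  join B8 pred B7: B7 stop@B1
  B0: DF=∅
  B1: DF={B1}
  B2: DF=∅
  B3: DF={B5}
  B4: DF={B5,B7,B8}
  B5: DF={B1,B7,B8}
  B6: DF={B7,B8}
  B7: DF={B8}
  B8: DF=∅

DF(B6) = ["B7", "B8"]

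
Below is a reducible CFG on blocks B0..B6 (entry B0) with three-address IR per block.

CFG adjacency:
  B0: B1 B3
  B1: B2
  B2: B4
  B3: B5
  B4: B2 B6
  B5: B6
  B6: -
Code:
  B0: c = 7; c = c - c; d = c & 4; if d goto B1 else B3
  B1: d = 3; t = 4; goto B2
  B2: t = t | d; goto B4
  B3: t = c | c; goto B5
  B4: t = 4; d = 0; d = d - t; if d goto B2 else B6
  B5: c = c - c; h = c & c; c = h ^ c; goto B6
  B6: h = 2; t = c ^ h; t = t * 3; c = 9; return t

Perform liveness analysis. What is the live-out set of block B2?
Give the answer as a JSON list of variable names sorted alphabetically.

Block summaries:
  B0: def={c,d} ue=∅
  B1: def={d,t} ue=∅
  B2: def={t} ue={d,t}
  B3: def={t} ue={c}
  B4: def={d,t} ue=∅
  B5: def={c,h} ue={c}
  B6: def={c,h,t} ue={c}

Backward fixpoint:
  B0: in=∅ out={c}
  B1: in={c} out={c,d,t}
  B2: in={c,d,t} out={c}
  B3: in={c} out={c}
  B4: in={c} out={c,d,t}
  B5: in={c} out={c}
  B6: in={c} out=∅

live-out(B2) = ["c"]

Answer: ["c"]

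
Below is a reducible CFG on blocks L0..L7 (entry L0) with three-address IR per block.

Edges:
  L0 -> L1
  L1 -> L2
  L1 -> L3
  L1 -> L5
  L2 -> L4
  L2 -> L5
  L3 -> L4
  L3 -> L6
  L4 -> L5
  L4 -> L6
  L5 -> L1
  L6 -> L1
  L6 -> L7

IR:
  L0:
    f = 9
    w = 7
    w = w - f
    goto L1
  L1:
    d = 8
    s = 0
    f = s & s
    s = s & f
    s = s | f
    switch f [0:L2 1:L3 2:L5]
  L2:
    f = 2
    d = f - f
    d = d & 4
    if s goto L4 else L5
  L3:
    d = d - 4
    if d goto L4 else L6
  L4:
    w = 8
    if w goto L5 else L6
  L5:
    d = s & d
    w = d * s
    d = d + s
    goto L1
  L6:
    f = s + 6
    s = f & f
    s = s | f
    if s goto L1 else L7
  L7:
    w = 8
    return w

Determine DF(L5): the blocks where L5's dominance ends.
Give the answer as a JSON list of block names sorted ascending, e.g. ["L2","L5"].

idom tree: L1←L0 L2←L1 L3←L1 L4←L1 L5←L1 L6←L1 L7←L6
Dom at joins:
  L1: preds {L0,L5,L6}: {L0} ∩ {L0,L1,L5} ∩ {L0,L1,L6} = {L0}; idom=L0
  L4: preds {L2,L3}: {L0,L1,L2} ∩ {L0,L1,L3} = {L0,L1}; idom=L1
  L5: preds {L1,L2,L4}: {L0,L1} ∩ {L0,L1,L2} ∩ {L0,L1,L4} = {L0,L1}; idom=L1
  L6: preds {L3,L4}: {L0,L1,L3} ∩ {L0,L1,L4} = {L0,L1}; idom=L1

DF derivation:
  L1←L0: walk · to L0
  L1←L5: walk L5→L1 to L0
  L1←L6: walk L6→L1 to L0
  L4←L2: walk L2 to L1
  L4←L3: walk L3 to L1
  L5←L1: walk · to L1
  L5←L2: walk L2 to L1
  L5←L4: walk L4 to L1
  L6←L3: walk L3 to L1
  L6←L4: walk L4 to L1
  L0 → ∅
  L1 → {L1}
  L2 → {L4,L5}
  L3 → {L4,L6}
  L4 → {L5,L6}
  L5 → {L1}
  L6 → {L1}
  L7 → ∅

DF(L5) = ["L1"]

Answer: ["L1"]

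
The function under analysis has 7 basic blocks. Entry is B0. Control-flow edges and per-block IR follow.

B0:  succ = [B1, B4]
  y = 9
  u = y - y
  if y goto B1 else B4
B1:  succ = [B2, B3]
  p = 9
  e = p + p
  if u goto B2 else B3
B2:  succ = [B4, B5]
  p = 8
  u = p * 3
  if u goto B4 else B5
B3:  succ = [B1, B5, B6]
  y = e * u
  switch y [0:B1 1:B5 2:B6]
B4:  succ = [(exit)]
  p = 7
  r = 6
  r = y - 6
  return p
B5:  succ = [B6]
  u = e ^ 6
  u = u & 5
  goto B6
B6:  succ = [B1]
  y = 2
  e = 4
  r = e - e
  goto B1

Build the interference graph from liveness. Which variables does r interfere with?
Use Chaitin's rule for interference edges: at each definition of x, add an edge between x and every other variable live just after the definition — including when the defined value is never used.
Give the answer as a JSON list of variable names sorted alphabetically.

def/use:
  B0: {u,y} / ∅
  B1: {e,p} / {u}
  B2: {p,u} / ∅
  B3: {y} / {e,u}
  B4: {p,r} / {y}
  B5: {u} / {e}
  B6: {e,r,y} / ∅

Liveness:
  B0 li=∅ lo={u,y}
  B1 li={u,y} lo={e,u,y}
  B2 li={e,y} lo={e,y}
  B3 li={e,u} lo={e,u,y}
  B4 li={y} lo=∅
  B5 li={e} lo={u}
  B6 li={u} lo={u,y}

Interference:
  e↔{p,u,y}
  p↔{e,r,u,y}
  r↔{p,u,y}
  u↔{e,p,r,y}
  y↔{e,p,r,u}

N(r) = ["p", "u", "y"]

Answer: ["p", "u", "y"]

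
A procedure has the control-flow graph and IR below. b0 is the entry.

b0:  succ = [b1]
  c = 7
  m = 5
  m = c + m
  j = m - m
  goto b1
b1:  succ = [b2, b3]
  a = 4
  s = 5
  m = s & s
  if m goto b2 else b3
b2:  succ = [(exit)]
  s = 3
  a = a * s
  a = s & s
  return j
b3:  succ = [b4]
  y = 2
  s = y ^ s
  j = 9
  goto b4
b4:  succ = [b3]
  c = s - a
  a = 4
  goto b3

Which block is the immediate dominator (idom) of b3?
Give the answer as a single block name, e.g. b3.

idom tree: b1←b0 b2←b1 b3←b1 b4←b3
Dom∩ at merges:
  b3: preds {b1,b4}: {b0,b1} ∩ {b0,b1,b3,b4} = {b0,b1}; idom=b1

idom(b3) = b1

Answer: b1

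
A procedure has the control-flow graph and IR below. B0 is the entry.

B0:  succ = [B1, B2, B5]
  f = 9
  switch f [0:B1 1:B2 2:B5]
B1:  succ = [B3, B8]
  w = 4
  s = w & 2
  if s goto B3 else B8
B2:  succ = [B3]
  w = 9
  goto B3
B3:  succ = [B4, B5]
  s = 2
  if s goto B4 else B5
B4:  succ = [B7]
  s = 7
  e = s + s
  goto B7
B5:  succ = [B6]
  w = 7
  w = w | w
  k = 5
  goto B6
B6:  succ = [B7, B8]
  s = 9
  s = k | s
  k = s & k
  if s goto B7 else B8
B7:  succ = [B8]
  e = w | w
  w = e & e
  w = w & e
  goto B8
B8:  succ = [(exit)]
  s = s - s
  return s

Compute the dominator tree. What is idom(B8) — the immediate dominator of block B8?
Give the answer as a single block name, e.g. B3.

Answer: B0

Analysis:
idom tree: B1←B0 B2←B0 B3←B0 B4←B3 B5←B0 B6←B5 B7←B0 B8←B0
Dom at joins:
  B3: preds {B1,B2}: {B0,B1} ∩ {B0,B2} = {B0}; idom=B0
  B5: preds {B0,B3}: {B0} ∩ {B0,B3} = {B0}; idom=B0
  B7: preds {B4,B6}: {B0,B3,B4} ∩ {B0,B5,B6} = {B0}; idom=B0
  B8: preds {B1,B6,B7}: {B0,B1} ∩ {B0,B5,B6} ∩ {B0,B7} = {B0}; idom=B0

idom(B8) = B0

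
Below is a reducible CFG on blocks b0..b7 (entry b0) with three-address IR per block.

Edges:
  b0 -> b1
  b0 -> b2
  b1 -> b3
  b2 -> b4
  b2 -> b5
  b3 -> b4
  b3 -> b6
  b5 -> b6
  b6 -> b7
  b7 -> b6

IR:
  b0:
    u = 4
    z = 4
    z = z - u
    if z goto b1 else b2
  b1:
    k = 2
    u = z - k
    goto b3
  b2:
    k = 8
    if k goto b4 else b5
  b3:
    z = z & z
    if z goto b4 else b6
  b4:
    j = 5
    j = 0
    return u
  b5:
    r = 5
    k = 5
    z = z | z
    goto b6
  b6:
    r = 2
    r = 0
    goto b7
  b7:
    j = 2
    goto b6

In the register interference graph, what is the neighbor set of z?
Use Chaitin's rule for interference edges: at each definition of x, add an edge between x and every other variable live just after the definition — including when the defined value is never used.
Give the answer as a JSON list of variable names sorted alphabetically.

Answer: ["k", "r", "u"]

Working:
Block summaries:
  b0 def {u,z} use ∅
  b1 def {k,u} use {z}
  b2 def {k} use ∅
  b3 def {z} use {z}
  b4 def {j} use {u}
  b5 def {k,r,z} use {z}
  b6 def {r} use ∅
  b7 def {j} use ∅

Live sets:
  live b0: ∅→{u,z}
  live b1: {z}→{u,z}
  live b2: {u,z}→{u,z}
  live b3: {u,z}→{u}
  live b4: {u}→∅
  live b5: {z}→∅
  live b6: ∅→∅
  live b7: ∅→∅

Interfere edges:
  j↔{u}
  k↔{u,z}
  r↔{z}
  u↔{j,k,z}
  z↔{k,r,u}

N(z) = ["k", "r", "u"]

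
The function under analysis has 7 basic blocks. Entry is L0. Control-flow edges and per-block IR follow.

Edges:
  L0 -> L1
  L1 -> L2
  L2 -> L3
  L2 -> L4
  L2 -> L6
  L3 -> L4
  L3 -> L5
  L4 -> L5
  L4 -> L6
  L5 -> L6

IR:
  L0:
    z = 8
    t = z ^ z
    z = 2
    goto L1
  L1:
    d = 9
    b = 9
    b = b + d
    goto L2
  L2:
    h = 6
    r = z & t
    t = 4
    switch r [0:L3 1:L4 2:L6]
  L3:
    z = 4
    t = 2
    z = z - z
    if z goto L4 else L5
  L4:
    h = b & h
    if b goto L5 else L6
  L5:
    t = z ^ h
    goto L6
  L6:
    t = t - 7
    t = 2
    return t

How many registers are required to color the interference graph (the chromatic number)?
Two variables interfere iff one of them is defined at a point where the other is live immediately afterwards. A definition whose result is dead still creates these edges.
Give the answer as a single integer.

def/use:
  L0 def {t,z} use ∅
  L1 def {b,d} use ∅
  L2 def {h,r,t} use {t,z}
  L3 def {t,z} use ∅
  L4 def {h} use {b,h}
  L5 def {t} use {h,z}
  L6 def {t} use {t}

Liveness:
  L0 li=∅ lo={t,z}
  L1 li={t,z} lo={b,t,z}
  L2 li={b,t,z} lo={b,h,t,z}
  L3 li={b,h} lo={b,h,t,z}
  L4 li={b,h,t,z} lo={h,t,z}
  L5 li={h,z} lo={t}
  L6 li={t} lo=∅

Interfere edges:
  b↔{d,h,r,t,z}
  d↔{b,t,z}
  h↔{b,r,t,z}
  r↔{b,h,t,z}
  t↔{b,d,h,r,z}
  z↔{b,d,h,r,t}

Chromatic number:
  lower bound: {b,h,r,t,z} mutually conflict ⇒ χ ≥ 5
  5-colouring: c0={b}  c1={t}  c2={z}  c3={d,h}  c4={r}
  χ = 5

Answer: 5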